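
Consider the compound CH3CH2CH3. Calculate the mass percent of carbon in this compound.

81.71%

Atom tally by fragment:
  CH3 → C:1 H:3
  CH2 → C:1 H:2
  CH3 → C:1 H:3
Element totals:
  C: 3
  H: 8
Molecular formula: C3H8.
Molar mass = 44.097 g/mol.
Mass from C: 3 × 12.011 = 36.033 g/mol.
%C = 36.033 / 44.097 × 100 = 81.71%.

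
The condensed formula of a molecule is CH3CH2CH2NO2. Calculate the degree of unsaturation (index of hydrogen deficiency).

1

Atom tally by fragment:
  CH3 → C:1 H:3
  CH2 → C:1 H:2
  CH2NO2 → C:1 H:2 N:1 O:2
Element totals:
  C: 3
  H: 7
  N: 1
  O: 2
Molecular formula: C3H7NO2.
DoU = (2C + 2 + N − H − X) / 2 = (2·3 + 2 + 1 − 7 − 0) / 2 = 1.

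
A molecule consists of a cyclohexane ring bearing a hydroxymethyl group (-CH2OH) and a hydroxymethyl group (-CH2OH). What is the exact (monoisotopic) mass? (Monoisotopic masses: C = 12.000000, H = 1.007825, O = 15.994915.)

Atom tally by fragment:
  cyclohexane ring core → C:6 H:12
  (− 2 ring H displaced by substituents)
  + CH2OH → C:1 H:3 O:1
  + CH2OH → C:1 H:3 O:1
Element totals:
  C: 8
  H: 16
  O: 2
Molecular formula: C8H16O2.
  M = 8(12.0) + 16(1.007825) + 2(15.994915)
    = 96.000000 + 16.125200 + 31.989830 = 144.115030

144.1150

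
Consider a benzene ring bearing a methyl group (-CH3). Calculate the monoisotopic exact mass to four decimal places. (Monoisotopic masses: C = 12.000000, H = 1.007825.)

Atom tally by fragment:
  benzene ring core → C:6 H:6
  (− 1 ring H displaced by substituents)
  + CH3 → C:1 H:3
Element totals:
  C: 7
  H: 8
Molecular formula: C7H8.
  M = 7(12.0) + 8(1.007825)
    = 84.000000 + 8.062600 = 92.062600

92.0626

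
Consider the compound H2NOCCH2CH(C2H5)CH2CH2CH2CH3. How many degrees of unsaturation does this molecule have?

Atom tally by fragment:
  H2NOCCH2 → C:2 H:4 O:1 N:1
  CH(C2H5) → C:3 H:6
  CH2 → C:1 H:2
  CH2 → C:1 H:2
  CH2 → C:1 H:2
  CH3 → C:1 H:3
Element totals:
  C: 9
  H: 19
  N: 1
  O: 1
Molecular formula: C9H19NO.
DoU = (2C + 2 + N − H − X) / 2 = (2·9 + 2 + 1 − 19 − 0) / 2 = 1.

1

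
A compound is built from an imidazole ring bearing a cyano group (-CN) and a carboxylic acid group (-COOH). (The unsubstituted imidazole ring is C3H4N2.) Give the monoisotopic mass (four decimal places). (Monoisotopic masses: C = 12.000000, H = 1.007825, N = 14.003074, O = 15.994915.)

Atom tally by fragment:
  imidazole ring core → C:3 H:4 N:2
  (− 2 ring H displaced by substituents)
  + CN → C:1 N:1
  + COOH → C:1 H:1 O:2
Element totals:
  C: 5
  H: 3
  N: 3
  O: 2
Molecular formula: C5H3N3O2.
  M = 5(12.0) + 3(1.007825) + 3(14.003074) + 2(15.994915)
    = 60.000000 + 3.023475 + 42.009222 + 31.989830 = 137.022527

137.0225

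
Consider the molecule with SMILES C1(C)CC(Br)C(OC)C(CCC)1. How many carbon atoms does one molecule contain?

Atom tally by fragment:
  cyclopentane ring core → C:5 H:10
  (− 4 ring H displaced by substituents)
  + CH3 → C:1 H:3
  + Br → Br:1
  + OCH3 → C:1 H:3 O:1
  + CH2CH2CH3 → C:3 H:7
Element totals:
  C: 10
  H: 19
  Br: 1
  O: 1

10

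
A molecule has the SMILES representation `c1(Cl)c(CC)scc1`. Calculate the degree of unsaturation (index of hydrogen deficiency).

3

Atom tally by fragment:
  thiophene ring core → C:4 H:4 S:1
  (− 2 ring H displaced by substituents)
  + Cl → Cl:1
  + C2H5 → C:2 H:5
Element totals:
  C: 6
  H: 7
  Cl: 1
  S: 1
Molecular formula: C6H7ClS.
DoU = (2C + 2 + N − H − X) / 2 = (2·6 + 2 + 0 − 7 − 1) / 2 = 3.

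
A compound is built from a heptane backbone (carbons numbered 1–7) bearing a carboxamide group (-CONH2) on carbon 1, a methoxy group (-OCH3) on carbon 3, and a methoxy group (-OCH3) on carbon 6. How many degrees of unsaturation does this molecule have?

1

Atom tally by fragment:
  H2NOCCH2 → C:2 H:4 O:1 N:1
  CH2 → C:1 H:2
  CH(OCH3) → C:2 H:4 O:1
  CH2 → C:1 H:2
  CH2 → C:1 H:2
  CH(OCH3) → C:2 H:4 O:1
  CH3 → C:1 H:3
Element totals:
  C: 10
  H: 21
  N: 1
  O: 3
Molecular formula: C10H21NO3.
DoU = (2C + 2 + N − H − X) / 2 = (2·10 + 2 + 1 − 21 − 0) / 2 = 1.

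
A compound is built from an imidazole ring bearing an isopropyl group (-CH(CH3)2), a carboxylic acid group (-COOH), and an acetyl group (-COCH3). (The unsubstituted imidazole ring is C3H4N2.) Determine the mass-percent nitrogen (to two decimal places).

14.28%

Atom tally by fragment:
  imidazole ring core → C:3 H:4 N:2
  (− 3 ring H displaced by substituents)
  + CH(CH3)2 → C:3 H:7
  + COOH → C:1 H:1 O:2
  + COCH3 → C:2 H:3 O:1
Element totals:
  C: 9
  H: 12
  N: 2
  O: 3
Molecular formula: C9H12N2O3.
Molar mass = 196.206 g/mol.
Mass from N: 2 × 14.007 = 28.014 g/mol.
%N = 28.014 / 196.206 × 100 = 14.28%.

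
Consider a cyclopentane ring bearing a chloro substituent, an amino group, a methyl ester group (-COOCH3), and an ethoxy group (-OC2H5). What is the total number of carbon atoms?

Atom tally by fragment:
  cyclopentane ring core → C:5 H:10
  (− 4 ring H displaced by substituents)
  + Cl → Cl:1
  + NH2 → N:1 H:2
  + COOCH3 → C:2 H:3 O:2
  + OC2H5 → C:2 H:5 O:1
Element totals:
  C: 9
  H: 16
  Cl: 1
  N: 1
  O: 3

9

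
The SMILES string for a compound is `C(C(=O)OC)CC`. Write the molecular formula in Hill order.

C5H10O2

Atom tally by fragment:
  CH3OOCCH2 → C:3 H:5 O:2
  CH2 → C:1 H:2
  CH3 → C:1 H:3
Element totals:
  C: 5
  H: 10
  O: 2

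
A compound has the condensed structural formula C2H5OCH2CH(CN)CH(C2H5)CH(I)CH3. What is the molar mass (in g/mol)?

Atom tally by fragment:
  C2H5OCH2 → C:3 H:7 O:1
  CH(CN) → C:2 H:1 N:1
  CH(C2H5) → C:3 H:6
  CH(I) → C:1 H:1 I:1
  CH3 → C:1 H:3
Element totals:
  C: 10
  H: 18
  I: 1
  N: 1
  O: 1
Molecular formula: C10H18INO.
  M = 10(12.011) + 18(1.008) + 126.904 + 14.007 + 15.999
    = 120.110 + 18.144 + 126.904 + 14.007 + 15.999 = 295.164

295.16 g/mol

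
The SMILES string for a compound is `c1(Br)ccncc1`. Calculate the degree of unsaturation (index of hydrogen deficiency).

4

Atom tally by fragment:
  pyridine ring core → C:5 H:5 N:1
  (− 1 ring H displaced by substituents)
  + Br → Br:1
Element totals:
  C: 5
  H: 4
  Br: 1
  N: 1
Molecular formula: C5H4BrN.
DoU = (2C + 2 + N − H − X) / 2 = (2·5 + 2 + 1 − 4 − 1) / 2 = 4.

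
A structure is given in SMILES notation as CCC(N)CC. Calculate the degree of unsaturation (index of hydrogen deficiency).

0

Atom tally by fragment:
  CH3 → C:1 H:3
  CH2 → C:1 H:2
  CH(NH2) → C:1 H:3 N:1
  CH2 → C:1 H:2
  CH3 → C:1 H:3
Element totals:
  C: 5
  H: 13
  N: 1
Molecular formula: C5H13N.
DoU = (2C + 2 + N − H − X) / 2 = (2·5 + 2 + 1 − 13 − 0) / 2 = 0.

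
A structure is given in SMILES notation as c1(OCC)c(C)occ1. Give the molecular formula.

Atom tally by fragment:
  furan ring core → C:4 H:4 O:1
  (− 2 ring H displaced by substituents)
  + OC2H5 → C:2 H:5 O:1
  + CH3 → C:1 H:3
Element totals:
  C: 7
  H: 10
  O: 2

C7H10O2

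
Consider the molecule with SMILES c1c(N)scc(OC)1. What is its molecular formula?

C5H7NOS

Atom tally by fragment:
  thiophene ring core → C:4 H:4 S:1
  (− 2 ring H displaced by substituents)
  + NH2 → N:1 H:2
  + OCH3 → C:1 H:3 O:1
Element totals:
  C: 5
  H: 7
  N: 1
  O: 1
  S: 1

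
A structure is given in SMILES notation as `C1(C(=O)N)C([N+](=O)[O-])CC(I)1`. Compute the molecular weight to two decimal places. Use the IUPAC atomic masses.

Atom tally by fragment:
  cyclobutane ring core → C:4 H:8
  (− 3 ring H displaced by substituents)
  + CONH2 → C:1 H:2 O:1 N:1
  + NO2 → N:1 O:2
  + I → I:1
Element totals:
  C: 5
  H: 7
  I: 1
  N: 2
  O: 3
Molecular formula: C5H7IN2O3.
  M = 5(12.011) + 7(1.008) + 126.904 + 2(14.007) + 3(15.999)
    = 60.055 + 7.056 + 126.904 + 28.014 + 47.997 = 270.026

270.03 g/mol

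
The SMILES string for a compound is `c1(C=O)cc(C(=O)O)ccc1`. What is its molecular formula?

C8H6O3

Atom tally by fragment:
  benzene ring core → C:6 H:6
  (− 2 ring H displaced by substituents)
  + CHO → C:1 H:1 O:1
  + COOH → C:1 H:1 O:2
Element totals:
  C: 8
  H: 6
  O: 3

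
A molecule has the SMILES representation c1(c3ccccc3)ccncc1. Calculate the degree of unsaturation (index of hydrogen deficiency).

Atom tally by fragment:
  pyridine ring core → C:5 H:5 N:1
  (− 1 ring H displaced by substituents)
  + C6H5 → C:6 H:5
Element totals:
  C: 11
  H: 9
  N: 1
Molecular formula: C11H9N.
DoU = (2C + 2 + N − H − X) / 2 = (2·11 + 2 + 1 − 9 − 0) / 2 = 8.

8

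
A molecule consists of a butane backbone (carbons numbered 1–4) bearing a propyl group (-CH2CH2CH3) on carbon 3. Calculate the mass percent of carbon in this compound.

Atom tally by fragment:
  CH3 → C:1 H:3
  CH2 → C:1 H:2
  CH(CH2CH2CH3) → C:4 H:8
  CH3 → C:1 H:3
Element totals:
  C: 7
  H: 16
Molecular formula: C7H16.
Molar mass = 100.205 g/mol.
Mass from C: 7 × 12.011 = 84.077 g/mol.
%C = 84.077 / 100.205 × 100 = 83.90%.

83.90%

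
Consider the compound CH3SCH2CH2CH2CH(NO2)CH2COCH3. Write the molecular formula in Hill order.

Element totals:
  C: 8
  H: 15
  N: 1
  O: 3
  S: 1

C8H15NO3S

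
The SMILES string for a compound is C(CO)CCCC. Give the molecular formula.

Atom tally by fragment:
  HOCH2CH2 → C:2 H:5 O:1
  CH2 → C:1 H:2
  CH2 → C:1 H:2
  CH2 → C:1 H:2
  CH3 → C:1 H:3
Element totals:
  C: 6
  H: 14
  O: 1

C6H14O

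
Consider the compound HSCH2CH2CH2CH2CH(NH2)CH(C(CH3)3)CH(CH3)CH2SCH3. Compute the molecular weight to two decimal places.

Atom tally by fragment:
  HSCH2 → C:1 H:3 S:1
  CH2 → C:1 H:2
  CH2 → C:1 H:2
  CH2 → C:1 H:2
  CH(NH2) → C:1 H:3 N:1
  CH(C(CH3)3) → C:5 H:10
  CH(CH3) → C:2 H:4
  CH2SCH3 → C:2 H:5 S:1
Element totals:
  C: 14
  H: 31
  N: 1
  S: 2
Molecular formula: C14H31NS2.
  M = 14(12.011) + 31(1.008) + 14.007 + 2(32.06)
    = 168.154 + 31.248 + 14.007 + 64.120 = 277.529

277.53 g/mol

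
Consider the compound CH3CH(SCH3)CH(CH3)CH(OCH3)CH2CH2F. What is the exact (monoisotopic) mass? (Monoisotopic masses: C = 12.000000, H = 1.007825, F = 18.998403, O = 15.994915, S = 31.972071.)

Atom tally by fragment:
  CH3 → C:1 H:3
  CH(SCH3) → C:2 H:4 S:1
  CH(CH3) → C:2 H:4
  CH(OCH3) → C:2 H:4 O:1
  CH2 → C:1 H:2
  CH2F → C:1 H:2 F:1
Element totals:
  C: 9
  H: 19
  F: 1
  O: 1
  S: 1
Molecular formula: C9H19FOS.
  M = 9(12.0) + 19(1.007825) + 18.998403 + 15.994915 + 31.972071
    = 108.000000 + 19.148675 + 18.998403 + 15.994915 + 31.972071 = 194.114064

194.1141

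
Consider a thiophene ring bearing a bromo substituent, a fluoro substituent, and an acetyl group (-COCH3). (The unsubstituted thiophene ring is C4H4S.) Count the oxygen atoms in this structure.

1

Atom tally by fragment:
  thiophene ring core → C:4 H:4 S:1
  (− 3 ring H displaced by substituents)
  + Br → Br:1
  + F → F:1
  + COCH3 → C:2 H:3 O:1
Element totals:
  C: 6
  H: 4
  Br: 1
  F: 1
  O: 1
  S: 1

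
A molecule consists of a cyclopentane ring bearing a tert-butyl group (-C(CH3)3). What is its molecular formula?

Atom tally by fragment:
  cyclopentane ring core → C:5 H:10
  (− 1 ring H displaced by substituents)
  + C(CH3)3 → C:4 H:9
Element totals:
  C: 9
  H: 18

C9H18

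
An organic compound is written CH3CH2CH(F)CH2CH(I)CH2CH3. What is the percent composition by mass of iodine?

Atom tally by fragment:
  CH3 → C:1 H:3
  CH2 → C:1 H:2
  CH(F) → C:1 H:1 F:1
  CH2 → C:1 H:2
  CH(I) → C:1 H:1 I:1
  CH2 → C:1 H:2
  CH3 → C:1 H:3
Element totals:
  C: 7
  H: 14
  F: 1
  I: 1
Molecular formula: C7H14FI.
Molar mass = 244.091 g/mol.
Mass from I: 1 × 126.904 = 126.904 g/mol.
%I = 126.904 / 244.091 × 100 = 51.99%.

51.99%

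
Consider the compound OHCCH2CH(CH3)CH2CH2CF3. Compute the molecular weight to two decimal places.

168.16 g/mol

Element totals:
  C: 7
  H: 11
  F: 3
  O: 1
Molecular formula: C7H11F3O.
  M = 7(12.011) + 11(1.008) + 3(18.998) + 15.999
    = 84.077 + 11.088 + 56.994 + 15.999 = 168.158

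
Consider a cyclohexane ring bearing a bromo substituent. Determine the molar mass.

Atom tally by fragment:
  cyclohexane ring core → C:6 H:12
  (− 1 ring H displaced by substituents)
  + Br → Br:1
Element totals:
  C: 6
  H: 11
  Br: 1
Molecular formula: C6H11Br.
  M = 6(12.011) + 11(1.008) + 79.904
    = 72.066 + 11.088 + 79.904 = 163.058

163.06 g/mol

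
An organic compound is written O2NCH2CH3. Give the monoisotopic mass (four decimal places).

Element totals:
  C: 2
  H: 5
  N: 1
  O: 2
Molecular formula: C2H5NO2.
  M = 2(12.0) + 5(1.007825) + 14.003074 + 2(15.994915)
    = 24.000000 + 5.039125 + 14.003074 + 31.989830 = 75.032029

75.0320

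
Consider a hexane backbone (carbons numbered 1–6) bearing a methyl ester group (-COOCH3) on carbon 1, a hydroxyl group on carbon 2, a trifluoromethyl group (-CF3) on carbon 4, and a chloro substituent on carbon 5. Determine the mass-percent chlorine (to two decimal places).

13.50%

Atom tally by fragment:
  CH3OOCCH2 → C:3 H:5 O:2
  CH(OH) → C:1 H:2 O:1
  CH2 → C:1 H:2
  CH(CF3) → C:2 H:1 F:3
  CH(Cl) → C:1 H:1 Cl:1
  CH3 → C:1 H:3
Element totals:
  C: 9
  H: 14
  Cl: 1
  F: 3
  O: 3
Molecular formula: C9H14ClF3O3.
Molar mass = 262.652 g/mol.
Mass from Cl: 1 × 35.45 = 35.450 g/mol.
%Cl = 35.450 / 262.652 × 100 = 13.50%.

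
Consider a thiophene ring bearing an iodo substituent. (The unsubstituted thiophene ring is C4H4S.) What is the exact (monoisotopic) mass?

Atom tally by fragment:
  thiophene ring core → C:4 H:4 S:1
  (− 1 ring H displaced by substituents)
  + I → I:1
Element totals:
  C: 4
  H: 3
  I: 1
  S: 1
Molecular formula: C4H3IS.
  M = 4(12.0) + 3(1.007825) + 126.904472 + 31.972071
    = 48.000000 + 3.023475 + 126.904472 + 31.972071 = 209.900018

209.9000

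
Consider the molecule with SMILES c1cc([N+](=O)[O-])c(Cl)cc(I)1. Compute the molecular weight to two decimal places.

283.45 g/mol

Atom tally by fragment:
  benzene ring core → C:6 H:6
  (− 3 ring H displaced by substituents)
  + NO2 → N:1 O:2
  + Cl → Cl:1
  + I → I:1
Element totals:
  C: 6
  H: 3
  Cl: 1
  I: 1
  N: 1
  O: 2
Molecular formula: C6H3ClINO2.
  M = 6(12.011) + 3(1.008) + 35.45 + 126.904 + 14.007 + 2(15.999)
    = 72.066 + 3.024 + 35.450 + 126.904 + 14.007 + 31.998 = 283.449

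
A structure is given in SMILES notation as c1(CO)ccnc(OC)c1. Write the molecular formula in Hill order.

C7H9NO2

Atom tally by fragment:
  pyridine ring core → C:5 H:5 N:1
  (− 2 ring H displaced by substituents)
  + CH2OH → C:1 H:3 O:1
  + OCH3 → C:1 H:3 O:1
Element totals:
  C: 7
  H: 9
  N: 1
  O: 2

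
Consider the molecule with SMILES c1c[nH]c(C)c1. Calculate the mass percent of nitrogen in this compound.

Atom tally by fragment:
  pyrrole ring core → C:4 H:5 N:1
  (− 1 ring H displaced by substituents)
  + CH3 → C:1 H:3
Element totals:
  C: 5
  H: 7
  N: 1
Molecular formula: C5H7N.
Molar mass = 81.118 g/mol.
Mass from N: 1 × 14.007 = 14.007 g/mol.
%N = 14.007 / 81.118 × 100 = 17.27%.

17.27%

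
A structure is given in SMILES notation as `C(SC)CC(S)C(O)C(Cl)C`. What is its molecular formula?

C7H15ClOS2

Atom tally by fragment:
  CH3SCH2 → C:2 H:5 S:1
  CH2 → C:1 H:2
  CH(SH) → C:1 H:2 S:1
  CH(OH) → C:1 H:2 O:1
  CH(Cl) → C:1 H:1 Cl:1
  CH3 → C:1 H:3
Element totals:
  C: 7
  H: 15
  Cl: 1
  O: 1
  S: 2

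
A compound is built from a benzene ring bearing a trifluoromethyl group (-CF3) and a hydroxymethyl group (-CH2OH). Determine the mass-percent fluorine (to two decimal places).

Atom tally by fragment:
  benzene ring core → C:6 H:6
  (− 2 ring H displaced by substituents)
  + CF3 → C:1 F:3
  + CH2OH → C:1 H:3 O:1
Element totals:
  C: 8
  H: 7
  F: 3
  O: 1
Molecular formula: C8H7F3O.
Molar mass = 176.137 g/mol.
Mass from F: 3 × 18.998 = 56.994 g/mol.
%F = 56.994 / 176.137 × 100 = 32.36%.

32.36%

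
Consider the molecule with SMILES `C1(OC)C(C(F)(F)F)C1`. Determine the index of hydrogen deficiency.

1

Atom tally by fragment:
  cyclopropane ring core → C:3 H:6
  (− 2 ring H displaced by substituents)
  + OCH3 → C:1 H:3 O:1
  + CF3 → C:1 F:3
Element totals:
  C: 5
  H: 7
  F: 3
  O: 1
Molecular formula: C5H7F3O.
DoU = (2C + 2 + N − H − X) / 2 = (2·5 + 2 + 0 − 7 − 3) / 2 = 1.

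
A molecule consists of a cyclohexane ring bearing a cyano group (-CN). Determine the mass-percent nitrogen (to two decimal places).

Atom tally by fragment:
  cyclohexane ring core → C:6 H:12
  (− 1 ring H displaced by substituents)
  + CN → C:1 N:1
Element totals:
  C: 7
  H: 11
  N: 1
Molecular formula: C7H11N.
Molar mass = 109.172 g/mol.
Mass from N: 1 × 14.007 = 14.007 g/mol.
%N = 14.007 / 109.172 × 100 = 12.83%.

12.83%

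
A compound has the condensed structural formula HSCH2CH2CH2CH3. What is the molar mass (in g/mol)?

90.18 g/mol

Element totals:
  C: 4
  H: 10
  S: 1
Molecular formula: C4H10S.
  M = 4(12.011) + 10(1.008) + 32.06
    = 48.044 + 10.080 + 32.060 = 90.184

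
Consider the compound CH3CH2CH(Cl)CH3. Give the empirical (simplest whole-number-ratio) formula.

C4H9Cl

Atom tally by fragment:
  CH3 → C:1 H:3
  CH2 → C:1 H:2
  CH(Cl) → C:1 H:1 Cl:1
  CH3 → C:1 H:3
Element totals:
  C: 4
  H: 9
  Cl: 1
Molecular formula: C4H9Cl.
gcd of subscripts (4, 1, 9) = 1, so the empirical formula equals the molecular formula.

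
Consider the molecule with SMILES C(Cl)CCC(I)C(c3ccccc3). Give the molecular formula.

C11H14ClI

Atom tally by fragment:
  ClCH2 → C:1 H:2 Cl:1
  CH2 → C:1 H:2
  CH2 → C:1 H:2
  CH(I) → C:1 H:1 I:1
  CH2C6H5 → C:7 H:7
Element totals:
  C: 11
  H: 14
  Cl: 1
  I: 1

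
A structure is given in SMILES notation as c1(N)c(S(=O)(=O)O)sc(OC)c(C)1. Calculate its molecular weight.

Atom tally by fragment:
  thiophene ring core → C:4 H:4 S:1
  (− 4 ring H displaced by substituents)
  + NH2 → N:1 H:2
  + SO3H → S:1 O:3 H:1
  + OCH3 → C:1 H:3 O:1
  + CH3 → C:1 H:3
Element totals:
  C: 6
  H: 9
  N: 1
  O: 4
  S: 2
Molecular formula: C6H9NO4S2.
  M = 6(12.011) + 9(1.008) + 14.007 + 4(15.999) + 2(32.06)
    = 72.066 + 9.072 + 14.007 + 63.996 + 64.120 = 223.261

223.26 g/mol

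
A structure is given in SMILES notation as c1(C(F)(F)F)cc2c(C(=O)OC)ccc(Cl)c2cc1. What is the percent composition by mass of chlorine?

Atom tally by fragment:
  naphthalene ring system core → C:10 H:8
  (− 3 ring H displaced by substituents)
  + CF3 → C:1 F:3
  + COOCH3 → C:2 H:3 O:2
  + Cl → Cl:1
Element totals:
  C: 13
  H: 8
  Cl: 1
  F: 3
  O: 2
Molecular formula: C13H8ClF3O2.
Molar mass = 288.649 g/mol.
Mass from Cl: 1 × 35.45 = 35.450 g/mol.
%Cl = 35.450 / 288.649 × 100 = 12.28%.

12.28%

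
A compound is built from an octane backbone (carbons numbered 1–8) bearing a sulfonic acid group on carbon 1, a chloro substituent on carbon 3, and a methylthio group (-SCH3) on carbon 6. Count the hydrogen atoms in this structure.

19

Atom tally by fragment:
  HO3SCH2 → C:1 H:3 S:1 O:3
  CH2 → C:1 H:2
  CH(Cl) → C:1 H:1 Cl:1
  CH2 → C:1 H:2
  CH2 → C:1 H:2
  CH(SCH3) → C:2 H:4 S:1
  CH2 → C:1 H:2
  CH3 → C:1 H:3
Element totals:
  C: 9
  H: 19
  Cl: 1
  O: 3
  S: 2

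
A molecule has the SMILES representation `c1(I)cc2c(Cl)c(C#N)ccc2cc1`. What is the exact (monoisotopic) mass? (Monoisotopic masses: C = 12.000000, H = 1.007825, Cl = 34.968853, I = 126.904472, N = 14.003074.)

312.9155

Atom tally by fragment:
  naphthalene ring system core → C:10 H:8
  (− 3 ring H displaced by substituents)
  + I → I:1
  + Cl → Cl:1
  + CN → C:1 N:1
Element totals:
  C: 11
  H: 5
  Cl: 1
  I: 1
  N: 1
Molecular formula: C11H5ClIN.
  M = 11(12.0) + 5(1.007825) + 34.968853 + 126.904472 + 14.003074
    = 132.000000 + 5.039125 + 34.968853 + 126.904472 + 14.003074 = 312.915524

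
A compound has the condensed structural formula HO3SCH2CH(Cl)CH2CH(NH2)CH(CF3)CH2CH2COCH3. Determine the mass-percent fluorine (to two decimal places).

16.78%

Atom tally by fragment:
  HO3SCH2 → C:1 H:3 S:1 O:3
  CH(Cl) → C:1 H:1 Cl:1
  CH2 → C:1 H:2
  CH(NH2) → C:1 H:3 N:1
  CH(CF3) → C:2 H:1 F:3
  CH2 → C:1 H:2
  CH2COCH3 → C:3 H:5 O:1
Element totals:
  C: 10
  H: 17
  Cl: 1
  F: 3
  N: 1
  O: 4
  S: 1
Molecular formula: C10H17ClF3NO4S.
Molar mass = 339.753 g/mol.
Mass from F: 3 × 18.998 = 56.994 g/mol.
%F = 56.994 / 339.753 × 100 = 16.78%.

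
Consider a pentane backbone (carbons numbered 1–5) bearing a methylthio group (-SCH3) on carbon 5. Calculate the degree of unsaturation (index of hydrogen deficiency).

Atom tally by fragment:
  CH3 → C:1 H:3
  CH2 → C:1 H:2
  CH2 → C:1 H:2
  CH2 → C:1 H:2
  CH2SCH3 → C:2 H:5 S:1
Element totals:
  C: 6
  H: 14
  S: 1
Molecular formula: C6H14S.
DoU = (2C + 2 + N − H − X) / 2 = (2·6 + 2 + 0 − 14 − 0) / 2 = 0.

0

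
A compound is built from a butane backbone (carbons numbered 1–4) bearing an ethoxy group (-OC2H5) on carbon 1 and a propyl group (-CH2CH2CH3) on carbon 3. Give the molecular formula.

Atom tally by fragment:
  C2H5OCH2 → C:3 H:7 O:1
  CH2 → C:1 H:2
  CH(CH2CH2CH3) → C:4 H:8
  CH3 → C:1 H:3
Element totals:
  C: 9
  H: 20
  O: 1

C9H20O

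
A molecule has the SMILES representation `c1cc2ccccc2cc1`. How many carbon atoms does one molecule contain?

Atom tally by fragment:
  naphthalene ring system core → C:10 H:8
Element totals:
  C: 10
  H: 8

10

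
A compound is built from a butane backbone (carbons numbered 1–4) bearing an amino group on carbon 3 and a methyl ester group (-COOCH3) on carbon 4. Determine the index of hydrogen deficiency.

Atom tally by fragment:
  CH3 → C:1 H:3
  CH2 → C:1 H:2
  CH(NH2) → C:1 H:3 N:1
  CH2COOCH3 → C:3 H:5 O:2
Element totals:
  C: 6
  H: 13
  N: 1
  O: 2
Molecular formula: C6H13NO2.
DoU = (2C + 2 + N − H − X) / 2 = (2·6 + 2 + 1 − 13 − 0) / 2 = 1.

1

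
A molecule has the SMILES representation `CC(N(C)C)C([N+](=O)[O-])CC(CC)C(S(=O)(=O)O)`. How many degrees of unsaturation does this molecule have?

Atom tally by fragment:
  CH3 → C:1 H:3
  CH(N(CH3)2) → C:3 H:7 N:1
  CH(NO2) → C:1 H:1 N:1 O:2
  CH2 → C:1 H:2
  CH(C2H5) → C:3 H:6
  CH2SO3H → C:1 H:3 S:1 O:3
Element totals:
  C: 10
  H: 22
  N: 2
  O: 5
  S: 1
Molecular formula: C10H22N2O5S.
DoU = (2C + 2 + N − H − X) / 2 = (2·10 + 2 + 2 − 22 − 0) / 2 = 1.

1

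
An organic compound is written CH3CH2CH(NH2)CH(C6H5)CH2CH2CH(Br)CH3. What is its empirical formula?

C14H22BrN

Atom tally by fragment:
  CH3 → C:1 H:3
  CH2 → C:1 H:2
  CH(NH2) → C:1 H:3 N:1
  CH(C6H5) → C:7 H:6
  CH2 → C:1 H:2
  CH2 → C:1 H:2
  CH(Br) → C:1 H:1 Br:1
  CH3 → C:1 H:3
Element totals:
  C: 14
  H: 22
  Br: 1
  N: 1
Molecular formula: C14H22BrN.
gcd of subscripts (1, 14, 22, 1) = 1, so the empirical formula equals the molecular formula.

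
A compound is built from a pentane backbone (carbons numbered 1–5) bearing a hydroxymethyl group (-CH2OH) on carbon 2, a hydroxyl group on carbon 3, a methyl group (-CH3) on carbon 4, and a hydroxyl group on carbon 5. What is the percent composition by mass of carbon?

Atom tally by fragment:
  CH3 → C:1 H:3
  CH(CH2OH) → C:2 H:4 O:1
  CH(OH) → C:1 H:2 O:1
  CH(CH3) → C:2 H:4
  CH2OH → C:1 H:3 O:1
Element totals:
  C: 7
  H: 16
  O: 3
Molecular formula: C7H16O3.
Molar mass = 148.202 g/mol.
Mass from C: 7 × 12.011 = 84.077 g/mol.
%C = 84.077 / 148.202 × 100 = 56.73%.

56.73%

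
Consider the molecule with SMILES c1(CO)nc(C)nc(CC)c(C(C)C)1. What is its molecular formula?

Atom tally by fragment:
  pyrimidine ring core → C:4 H:4 N:2
  (− 4 ring H displaced by substituents)
  + CH2OH → C:1 H:3 O:1
  + CH3 → C:1 H:3
  + C2H5 → C:2 H:5
  + CH(CH3)2 → C:3 H:7
Element totals:
  C: 11
  H: 18
  N: 2
  O: 1

C11H18N2O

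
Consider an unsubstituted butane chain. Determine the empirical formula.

Atom tally by fragment:
  CH3 → C:1 H:3
  CH2 → C:1 H:2
  CH2 → C:1 H:2
  CH3 → C:1 H:3
Element totals:
  C: 4
  H: 10
Molecular formula: C4H10.
gcd of subscripts = 2; dividing each by 2:
  C: 4/2 = 2
  H: 10/2 = 5

C2H5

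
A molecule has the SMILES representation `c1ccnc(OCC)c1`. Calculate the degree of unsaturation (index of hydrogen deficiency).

4

Atom tally by fragment:
  pyridine ring core → C:5 H:5 N:1
  (− 1 ring H displaced by substituents)
  + OC2H5 → C:2 H:5 O:1
Element totals:
  C: 7
  H: 9
  N: 1
  O: 1
Molecular formula: C7H9NO.
DoU = (2C + 2 + N − H − X) / 2 = (2·7 + 2 + 1 − 9 − 0) / 2 = 4.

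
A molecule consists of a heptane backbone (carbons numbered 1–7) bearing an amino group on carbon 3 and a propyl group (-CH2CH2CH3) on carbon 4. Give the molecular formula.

Atom tally by fragment:
  CH3 → C:1 H:3
  CH2 → C:1 H:2
  CH(NH2) → C:1 H:3 N:1
  CH(CH2CH2CH3) → C:4 H:8
  CH2 → C:1 H:2
  CH2 → C:1 H:2
  CH3 → C:1 H:3
Element totals:
  C: 10
  H: 23
  N: 1

C10H23N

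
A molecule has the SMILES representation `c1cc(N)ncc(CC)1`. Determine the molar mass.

122.17 g/mol

Atom tally by fragment:
  pyridine ring core → C:5 H:5 N:1
  (− 2 ring H displaced by substituents)
  + NH2 → N:1 H:2
  + C2H5 → C:2 H:5
Element totals:
  C: 7
  H: 10
  N: 2
Molecular formula: C7H10N2.
  M = 7(12.011) + 10(1.008) + 2(14.007)
    = 84.077 + 10.080 + 28.014 = 122.171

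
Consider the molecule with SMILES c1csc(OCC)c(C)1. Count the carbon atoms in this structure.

7

Atom tally by fragment:
  thiophene ring core → C:4 H:4 S:1
  (− 2 ring H displaced by substituents)
  + OC2H5 → C:2 H:5 O:1
  + CH3 → C:1 H:3
Element totals:
  C: 7
  H: 10
  O: 1
  S: 1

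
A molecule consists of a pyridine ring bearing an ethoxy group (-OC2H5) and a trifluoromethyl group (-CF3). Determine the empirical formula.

C8H8F3NO

Atom tally by fragment:
  pyridine ring core → C:5 H:5 N:1
  (− 2 ring H displaced by substituents)
  + OC2H5 → C:2 H:5 O:1
  + CF3 → C:1 F:3
Element totals:
  C: 8
  H: 8
  F: 3
  N: 1
  O: 1
Molecular formula: C8H8F3NO.
gcd of subscripts (8, 3, 8, 1, 1) = 1, so the empirical formula equals the molecular formula.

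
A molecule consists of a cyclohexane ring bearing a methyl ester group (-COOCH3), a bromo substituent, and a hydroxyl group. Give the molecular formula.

C8H13BrO3

Atom tally by fragment:
  cyclohexane ring core → C:6 H:12
  (− 3 ring H displaced by substituents)
  + COOCH3 → C:2 H:3 O:2
  + Br → Br:1
  + OH → O:1 H:1
Element totals:
  C: 8
  H: 13
  Br: 1
  O: 3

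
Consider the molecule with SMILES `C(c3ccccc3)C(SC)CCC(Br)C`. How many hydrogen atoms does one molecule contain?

19

Atom tally by fragment:
  C6H5CH2 → C:7 H:7
  CH(SCH3) → C:2 H:4 S:1
  CH2 → C:1 H:2
  CH2 → C:1 H:2
  CH(Br) → C:1 H:1 Br:1
  CH3 → C:1 H:3
Element totals:
  C: 13
  H: 19
  Br: 1
  S: 1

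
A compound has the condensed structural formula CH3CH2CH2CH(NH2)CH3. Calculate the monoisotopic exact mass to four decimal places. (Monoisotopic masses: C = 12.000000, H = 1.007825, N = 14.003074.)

Element totals:
  C: 5
  H: 13
  N: 1
Molecular formula: C5H13N.
  M = 5(12.0) + 13(1.007825) + 14.003074
    = 60.000000 + 13.101725 + 14.003074 = 87.104799

87.1048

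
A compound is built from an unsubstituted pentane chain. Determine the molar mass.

Atom tally by fragment:
  CH3 → C:1 H:3
  CH2 → C:1 H:2
  CH2 → C:1 H:2
  CH2 → C:1 H:2
  CH3 → C:1 H:3
Element totals:
  C: 5
  H: 12
Molecular formula: C5H12.
  M = 5(12.011) + 12(1.008)
    = 60.055 + 12.096 = 72.151

72.15 g/mol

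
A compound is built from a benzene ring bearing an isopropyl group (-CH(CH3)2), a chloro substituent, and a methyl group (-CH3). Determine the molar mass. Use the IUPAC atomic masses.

168.66 g/mol

Atom tally by fragment:
  benzene ring core → C:6 H:6
  (− 3 ring H displaced by substituents)
  + CH(CH3)2 → C:3 H:7
  + Cl → Cl:1
  + CH3 → C:1 H:3
Element totals:
  C: 10
  H: 13
  Cl: 1
Molecular formula: C10H13Cl.
  M = 10(12.011) + 13(1.008) + 35.45
    = 120.110 + 13.104 + 35.450 = 168.664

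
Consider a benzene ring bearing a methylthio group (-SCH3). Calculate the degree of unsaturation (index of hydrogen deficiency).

4

Atom tally by fragment:
  benzene ring core → C:6 H:6
  (− 1 ring H displaced by substituents)
  + SCH3 → C:1 H:3 S:1
Element totals:
  C: 7
  H: 8
  S: 1
Molecular formula: C7H8S.
DoU = (2C + 2 + N − H − X) / 2 = (2·7 + 2 + 0 − 8 − 0) / 2 = 4.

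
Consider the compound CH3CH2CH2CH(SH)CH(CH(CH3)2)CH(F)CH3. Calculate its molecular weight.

192.34 g/mol

Atom tally by fragment:
  CH3 → C:1 H:3
  CH2 → C:1 H:2
  CH2 → C:1 H:2
  CH(SH) → C:1 H:2 S:1
  CH(CH(CH3)2) → C:4 H:8
  CH(F) → C:1 H:1 F:1
  CH3 → C:1 H:3
Element totals:
  C: 10
  H: 21
  F: 1
  S: 1
Molecular formula: C10H21FS.
  M = 10(12.011) + 21(1.008) + 18.998 + 32.06
    = 120.110 + 21.168 + 18.998 + 32.060 = 192.336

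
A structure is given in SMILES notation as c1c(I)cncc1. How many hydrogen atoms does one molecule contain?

4

Atom tally by fragment:
  pyridine ring core → C:5 H:5 N:1
  (− 1 ring H displaced by substituents)
  + I → I:1
Element totals:
  C: 5
  H: 4
  I: 1
  N: 1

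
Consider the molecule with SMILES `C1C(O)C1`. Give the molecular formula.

C3H6O

Atom tally by fragment:
  cyclopropane ring core → C:3 H:6
  (− 1 ring H displaced by substituents)
  + OH → O:1 H:1
Element totals:
  C: 3
  H: 6
  O: 1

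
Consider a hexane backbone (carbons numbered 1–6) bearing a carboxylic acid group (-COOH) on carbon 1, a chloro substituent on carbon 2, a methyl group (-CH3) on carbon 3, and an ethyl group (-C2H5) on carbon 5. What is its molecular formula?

Atom tally by fragment:
  HOOCCH2 → C:2 H:3 O:2
  CH(Cl) → C:1 H:1 Cl:1
  CH(CH3) → C:2 H:4
  CH2 → C:1 H:2
  CH(C2H5) → C:3 H:6
  CH3 → C:1 H:3
Element totals:
  C: 10
  H: 19
  Cl: 1
  O: 2

C10H19ClO2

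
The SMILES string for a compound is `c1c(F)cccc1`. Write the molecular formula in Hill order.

Atom tally by fragment:
  benzene ring core → C:6 H:6
  (− 1 ring H displaced by substituents)
  + F → F:1
Element totals:
  C: 6
  H: 5
  F: 1

C6H5F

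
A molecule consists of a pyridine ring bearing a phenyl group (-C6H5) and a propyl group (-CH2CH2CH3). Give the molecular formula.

Atom tally by fragment:
  pyridine ring core → C:5 H:5 N:1
  (− 2 ring H displaced by substituents)
  + C6H5 → C:6 H:5
  + CH2CH2CH3 → C:3 H:7
Element totals:
  C: 14
  H: 15
  N: 1

C14H15N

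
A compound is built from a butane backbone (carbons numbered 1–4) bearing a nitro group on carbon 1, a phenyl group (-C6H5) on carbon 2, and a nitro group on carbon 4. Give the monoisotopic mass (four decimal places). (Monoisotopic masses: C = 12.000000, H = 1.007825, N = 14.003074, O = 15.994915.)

224.0797

Atom tally by fragment:
  O2NCH2 → C:1 H:2 N:1 O:2
  CH(C6H5) → C:7 H:6
  CH2 → C:1 H:2
  CH2NO2 → C:1 H:2 N:1 O:2
Element totals:
  C: 10
  H: 12
  N: 2
  O: 4
Molecular formula: C10H12N2O4.
  M = 10(12.0) + 12(1.007825) + 2(14.003074) + 4(15.994915)
    = 120.000000 + 12.093900 + 28.006148 + 63.979660 = 224.079708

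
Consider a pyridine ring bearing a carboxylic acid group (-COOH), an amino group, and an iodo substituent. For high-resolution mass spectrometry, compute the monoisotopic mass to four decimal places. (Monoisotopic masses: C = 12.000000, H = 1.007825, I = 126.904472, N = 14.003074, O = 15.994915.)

263.9396

Atom tally by fragment:
  pyridine ring core → C:5 H:5 N:1
  (− 3 ring H displaced by substituents)
  + COOH → C:1 H:1 O:2
  + NH2 → N:1 H:2
  + I → I:1
Element totals:
  C: 6
  H: 5
  I: 1
  N: 2
  O: 2
Molecular formula: C6H5IN2O2.
  M = 6(12.0) + 5(1.007825) + 126.904472 + 2(14.003074) + 2(15.994915)
    = 72.000000 + 5.039125 + 126.904472 + 28.006148 + 31.989830 = 263.939575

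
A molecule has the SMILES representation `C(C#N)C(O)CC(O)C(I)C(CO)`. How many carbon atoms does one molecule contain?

8

Atom tally by fragment:
  NCCH2 → C:2 H:2 N:1
  CH(OH) → C:1 H:2 O:1
  CH2 → C:1 H:2
  CH(OH) → C:1 H:2 O:1
  CH(I) → C:1 H:1 I:1
  CH2CH2OH → C:2 H:5 O:1
Element totals:
  C: 8
  H: 14
  I: 1
  N: 1
  O: 3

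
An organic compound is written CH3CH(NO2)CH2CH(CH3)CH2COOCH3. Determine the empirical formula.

C8H15NO4

Atom tally by fragment:
  CH3 → C:1 H:3
  CH(NO2) → C:1 H:1 N:1 O:2
  CH2 → C:1 H:2
  CH(CH3) → C:2 H:4
  CH2COOCH3 → C:3 H:5 O:2
Element totals:
  C: 8
  H: 15
  N: 1
  O: 4
Molecular formula: C8H15NO4.
gcd of subscripts (8, 15, 1, 4) = 1, so the empirical formula equals the molecular formula.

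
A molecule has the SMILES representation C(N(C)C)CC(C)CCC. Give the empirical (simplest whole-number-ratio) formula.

Atom tally by fragment:
  (CH3)2NCH2 → C:3 H:8 N:1
  CH2 → C:1 H:2
  CH(CH3) → C:2 H:4
  CH2 → C:1 H:2
  CH2 → C:1 H:2
  CH3 → C:1 H:3
Element totals:
  C: 9
  H: 21
  N: 1
Molecular formula: C9H21N.
gcd of subscripts (9, 21, 1) = 1, so the empirical formula equals the molecular formula.

C9H21N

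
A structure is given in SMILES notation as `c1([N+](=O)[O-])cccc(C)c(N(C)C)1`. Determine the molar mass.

180.21 g/mol

Atom tally by fragment:
  benzene ring core → C:6 H:6
  (− 3 ring H displaced by substituents)
  + NO2 → N:1 O:2
  + CH3 → C:1 H:3
  + N(CH3)2 → N:1 C:2 H:6
Element totals:
  C: 9
  H: 12
  N: 2
  O: 2
Molecular formula: C9H12N2O2.
  M = 9(12.011) + 12(1.008) + 2(14.007) + 2(15.999)
    = 108.099 + 12.096 + 28.014 + 31.998 = 180.207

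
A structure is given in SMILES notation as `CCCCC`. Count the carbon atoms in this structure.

5

Atom tally by fragment:
  CH3 → C:1 H:3
  CH2 → C:1 H:2
  CH2 → C:1 H:2
  CH2 → C:1 H:2
  CH3 → C:1 H:3
Element totals:
  C: 5
  H: 12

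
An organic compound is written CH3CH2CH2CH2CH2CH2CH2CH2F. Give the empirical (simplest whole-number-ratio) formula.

Element totals:
  C: 8
  H: 17
  F: 1
Molecular formula: C8H17F.
gcd of subscripts (8, 1, 17) = 1, so the empirical formula equals the molecular formula.

C8H17F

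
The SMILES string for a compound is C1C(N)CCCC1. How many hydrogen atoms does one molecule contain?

Atom tally by fragment:
  cyclohexane ring core → C:6 H:12
  (− 1 ring H displaced by substituents)
  + NH2 → N:1 H:2
Element totals:
  C: 6
  H: 13
  N: 1

13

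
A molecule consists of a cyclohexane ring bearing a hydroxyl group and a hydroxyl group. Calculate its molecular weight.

116.16 g/mol

Atom tally by fragment:
  cyclohexane ring core → C:6 H:12
  (− 2 ring H displaced by substituents)
  + OH → O:1 H:1
  + OH → O:1 H:1
Element totals:
  C: 6
  H: 12
  O: 2
Molecular formula: C6H12O2.
  M = 6(12.011) + 12(1.008) + 2(15.999)
    = 72.066 + 12.096 + 31.998 = 116.160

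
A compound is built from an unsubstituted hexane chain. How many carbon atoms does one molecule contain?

Atom tally by fragment:
  CH3 → C:1 H:3
  CH2 → C:1 H:2
  CH2 → C:1 H:2
  CH2 → C:1 H:2
  CH2 → C:1 H:2
  CH3 → C:1 H:3
Element totals:
  C: 6
  H: 14

6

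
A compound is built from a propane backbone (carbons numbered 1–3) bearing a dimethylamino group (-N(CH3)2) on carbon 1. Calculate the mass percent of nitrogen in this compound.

16.07%

Atom tally by fragment:
  (CH3)2NCH2 → C:3 H:8 N:1
  CH2 → C:1 H:2
  CH3 → C:1 H:3
Element totals:
  C: 5
  H: 13
  N: 1
Molecular formula: C5H13N.
Molar mass = 87.166 g/mol.
Mass from N: 1 × 14.007 = 14.007 g/mol.
%N = 14.007 / 87.166 × 100 = 16.07%.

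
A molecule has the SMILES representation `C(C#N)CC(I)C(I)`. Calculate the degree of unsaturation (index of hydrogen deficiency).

Atom tally by fragment:
  NCCH2 → C:2 H:2 N:1
  CH2 → C:1 H:2
  CH(I) → C:1 H:1 I:1
  CH2I → C:1 H:2 I:1
Element totals:
  C: 5
  H: 7
  I: 2
  N: 1
Molecular formula: C5H7I2N.
DoU = (2C + 2 + N − H − X) / 2 = (2·5 + 2 + 1 − 7 − 2) / 2 = 2.

2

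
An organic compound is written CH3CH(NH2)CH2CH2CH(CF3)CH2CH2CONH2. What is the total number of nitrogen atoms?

2

Atom tally by fragment:
  CH3 → C:1 H:3
  CH(NH2) → C:1 H:3 N:1
  CH2 → C:1 H:2
  CH2 → C:1 H:2
  CH(CF3) → C:2 H:1 F:3
  CH2 → C:1 H:2
  CH2CONH2 → C:2 H:4 O:1 N:1
Element totals:
  C: 9
  H: 17
  F: 3
  N: 2
  O: 1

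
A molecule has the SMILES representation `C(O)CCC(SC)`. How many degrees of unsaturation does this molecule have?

0

Atom tally by fragment:
  HOCH2 → C:1 H:3 O:1
  CH2 → C:1 H:2
  CH2 → C:1 H:2
  CH2SCH3 → C:2 H:5 S:1
Element totals:
  C: 5
  H: 12
  O: 1
  S: 1
Molecular formula: C5H12OS.
DoU = (2C + 2 + N − H − X) / 2 = (2·5 + 2 + 0 − 12 − 0) / 2 = 0.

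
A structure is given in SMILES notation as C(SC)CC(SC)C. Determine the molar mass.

150.30 g/mol

Atom tally by fragment:
  CH3SCH2 → C:2 H:5 S:1
  CH2 → C:1 H:2
  CH(SCH3) → C:2 H:4 S:1
  CH3 → C:1 H:3
Element totals:
  C: 6
  H: 14
  S: 2
Molecular formula: C6H14S2.
  M = 6(12.011) + 14(1.008) + 2(32.06)
    = 72.066 + 14.112 + 64.120 = 150.298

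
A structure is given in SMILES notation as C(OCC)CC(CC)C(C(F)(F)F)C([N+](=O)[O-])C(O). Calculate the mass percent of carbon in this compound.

Atom tally by fragment:
  C2H5OCH2 → C:3 H:7 O:1
  CH2 → C:1 H:2
  CH(C2H5) → C:3 H:6
  CH(CF3) → C:2 H:1 F:3
  CH(NO2) → C:1 H:1 N:1 O:2
  CH2OH → C:1 H:3 O:1
Element totals:
  C: 11
  H: 20
  F: 3
  N: 1
  O: 4
Molecular formula: C11H20F3NO4.
Molar mass = 287.278 g/mol.
Mass from C: 11 × 12.011 = 132.121 g/mol.
%C = 132.121 / 287.278 × 100 = 45.99%.

45.99%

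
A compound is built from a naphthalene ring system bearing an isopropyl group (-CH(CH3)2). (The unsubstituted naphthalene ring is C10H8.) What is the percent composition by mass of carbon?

Atom tally by fragment:
  naphthalene ring system core → C:10 H:8
  (− 1 ring H displaced by substituents)
  + CH(CH3)2 → C:3 H:7
Element totals:
  C: 13
  H: 14
Molecular formula: C13H14.
Molar mass = 170.255 g/mol.
Mass from C: 13 × 12.011 = 156.143 g/mol.
%C = 156.143 / 170.255 × 100 = 91.71%.

91.71%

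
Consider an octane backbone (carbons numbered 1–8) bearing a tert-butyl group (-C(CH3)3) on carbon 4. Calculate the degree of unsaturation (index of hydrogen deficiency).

0

Atom tally by fragment:
  CH3 → C:1 H:3
  CH2 → C:1 H:2
  CH2 → C:1 H:2
  CH(C(CH3)3) → C:5 H:10
  CH2 → C:1 H:2
  CH2 → C:1 H:2
  CH2 → C:1 H:2
  CH3 → C:1 H:3
Element totals:
  C: 12
  H: 26
Molecular formula: C12H26.
DoU = (2C + 2 + N − H − X) / 2 = (2·12 + 2 + 0 − 26 − 0) / 2 = 0.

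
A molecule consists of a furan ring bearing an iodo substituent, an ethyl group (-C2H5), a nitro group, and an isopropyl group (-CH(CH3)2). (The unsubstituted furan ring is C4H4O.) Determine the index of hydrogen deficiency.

4

Atom tally by fragment:
  furan ring core → C:4 H:4 O:1
  (− 4 ring H displaced by substituents)
  + I → I:1
  + C2H5 → C:2 H:5
  + NO2 → N:1 O:2
  + CH(CH3)2 → C:3 H:7
Element totals:
  C: 9
  H: 12
  I: 1
  N: 1
  O: 3
Molecular formula: C9H12INO3.
DoU = (2C + 2 + N − H − X) / 2 = (2·9 + 2 + 1 − 12 − 1) / 2 = 4.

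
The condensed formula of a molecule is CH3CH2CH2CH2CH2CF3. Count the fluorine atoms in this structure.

3

Atom tally by fragment:
  CH3 → C:1 H:3
  CH2 → C:1 H:2
  CH2 → C:1 H:2
  CH2 → C:1 H:2
  CH2CF3 → C:2 H:2 F:3
Element totals:
  C: 6
  H: 11
  F: 3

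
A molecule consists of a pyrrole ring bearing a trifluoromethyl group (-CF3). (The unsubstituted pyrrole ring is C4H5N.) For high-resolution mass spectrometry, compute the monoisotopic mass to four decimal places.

135.0296

Atom tally by fragment:
  pyrrole ring core → C:4 H:5 N:1
  (− 1 ring H displaced by substituents)
  + CF3 → C:1 F:3
Element totals:
  C: 5
  H: 4
  F: 3
  N: 1
Molecular formula: C5H4F3N.
  M = 5(12.0) + 4(1.007825) + 3(18.998403) + 14.003074
    = 60.000000 + 4.031300 + 56.995209 + 14.003074 = 135.029583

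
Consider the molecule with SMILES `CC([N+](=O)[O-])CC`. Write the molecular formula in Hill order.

C4H9NO2

Atom tally by fragment:
  CH3 → C:1 H:3
  CH(NO2) → C:1 H:1 N:1 O:2
  CH2 → C:1 H:2
  CH3 → C:1 H:3
Element totals:
  C: 4
  H: 9
  N: 1
  O: 2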